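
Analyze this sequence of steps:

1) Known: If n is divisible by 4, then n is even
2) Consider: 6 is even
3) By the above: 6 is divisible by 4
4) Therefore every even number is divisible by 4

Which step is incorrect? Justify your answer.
Step 3: By the above: 6 is divisible by 4

Step 3 commits the fallacy of affirming the consequent. The known fact 'divisible by 4 → even' does NOT imply 'even → divisible by 4'. That would be the converse, which is false. For example, 6 is even but 6 ÷ 4 = 1.50, which is not an integer.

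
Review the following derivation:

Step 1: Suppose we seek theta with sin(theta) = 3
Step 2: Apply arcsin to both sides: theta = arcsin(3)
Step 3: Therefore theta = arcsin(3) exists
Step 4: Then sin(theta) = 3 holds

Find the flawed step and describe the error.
Step 2: Apply arcsin to both sides: theta = arcsin(3)

Step 2 applies arcsin to 3. However, arcsin(x) is only defined for x in [-1, 1] because sin(theta) can only produce values in that range. Since |3| > 1, arcsin(3) is undefined. There is no angle whose sine equals 3.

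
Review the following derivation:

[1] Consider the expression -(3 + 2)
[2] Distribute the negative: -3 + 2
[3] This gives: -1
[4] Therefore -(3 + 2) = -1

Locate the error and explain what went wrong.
Step 2: Distribute the negative: -3 + 2

Step 2 incorrectly distributes the negative sign. The correct distribution is -(3 + 2) = -3 - 2 = -5. The negative must be applied to both terms, not just the first. The error treats -(3 + 2) as -3 + 2, which equals -1 instead of -5.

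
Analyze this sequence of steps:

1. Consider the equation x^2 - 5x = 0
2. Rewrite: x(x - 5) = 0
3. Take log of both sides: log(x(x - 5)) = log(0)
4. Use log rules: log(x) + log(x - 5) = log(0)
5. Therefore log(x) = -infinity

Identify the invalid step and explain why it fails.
Step 3: Take log of both sides: log(x(x - 5)) = log(0)

Step 3 takes the logarithm of both sides, resulting in log(0) on the right side. The logarithm is only defined for positive numbers; log(0) is undefined (approaches negative infinity). This operation is invalid.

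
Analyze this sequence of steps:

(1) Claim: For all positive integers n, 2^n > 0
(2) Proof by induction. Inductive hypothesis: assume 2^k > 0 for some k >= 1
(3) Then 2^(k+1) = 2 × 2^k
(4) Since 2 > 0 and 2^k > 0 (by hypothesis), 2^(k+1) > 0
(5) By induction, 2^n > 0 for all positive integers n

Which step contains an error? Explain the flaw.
Step 5: By induction, 2^n > 0 for all positive integers n

Step 5 concludes the proof by induction, but no base case was ever established. A valid induction proof requires: (1) a base case proving 2^1 > 0, and (2) an inductive step showing IF 2^k > 0 THEN 2^(k+1) > 0. Steps 2-4 correctly establish the inductive step, but without the base case the conclusion in step 5 does not follow.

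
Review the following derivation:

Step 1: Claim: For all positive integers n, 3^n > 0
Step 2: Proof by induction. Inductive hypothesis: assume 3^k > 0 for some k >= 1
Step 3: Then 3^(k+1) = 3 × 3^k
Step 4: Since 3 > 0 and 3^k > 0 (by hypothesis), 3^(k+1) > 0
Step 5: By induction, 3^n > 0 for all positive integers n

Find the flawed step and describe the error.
Step 5: By induction, 3^n > 0 for all positive integers n

Step 5 concludes the proof by induction, but no base case was ever established. A valid induction proof requires: (1) a base case proving 3^1 > 0, and (2) an inductive step showing IF 3^k > 0 THEN 3^(k+1) > 0. Steps 2-4 correctly establish the inductive step, but without the base case the conclusion in step 5 does not follow.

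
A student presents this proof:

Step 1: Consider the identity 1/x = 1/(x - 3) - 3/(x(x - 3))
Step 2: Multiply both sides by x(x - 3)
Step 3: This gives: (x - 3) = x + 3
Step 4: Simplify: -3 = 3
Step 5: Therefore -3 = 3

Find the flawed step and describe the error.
Step 3: This gives: (x - 3) = x + 3

Step 3 makes a sign error when clearing denominators. Multiplying -3/(x(x - 3)) by x(x - 3) gives -3, not +3. The correct result is (x - 3) = x - 3, which is trivially true, not (x - 3) = x + 3. (Step 1 is a valid identity: 1/(x - 3) - 3/(x(x - 3)) = (x - 3)/(x(x - 3)) = 1/x.)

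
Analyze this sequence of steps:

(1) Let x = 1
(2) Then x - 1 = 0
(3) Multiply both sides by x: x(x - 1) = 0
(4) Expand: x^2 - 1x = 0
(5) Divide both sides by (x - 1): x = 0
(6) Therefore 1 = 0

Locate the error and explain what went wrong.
Step 5: Divide both sides by (x - 1): x = 0

Step 5 divides both sides by (x - 1). However, since x = 1, we have (x - 1) = 0. Division by zero is undefined, making this step invalid.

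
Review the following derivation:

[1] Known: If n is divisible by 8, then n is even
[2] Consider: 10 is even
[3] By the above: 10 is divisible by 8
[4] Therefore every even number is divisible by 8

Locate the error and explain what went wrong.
Step 3: By the above: 10 is divisible by 8

Step 3 commits the fallacy of affirming the consequent. The known fact 'divisible by 8 → even' does NOT imply 'even → divisible by 8'. That would be the converse, which is false. For example, 10 is even but 10 ÷ 8 = 1.25, which is not an integer.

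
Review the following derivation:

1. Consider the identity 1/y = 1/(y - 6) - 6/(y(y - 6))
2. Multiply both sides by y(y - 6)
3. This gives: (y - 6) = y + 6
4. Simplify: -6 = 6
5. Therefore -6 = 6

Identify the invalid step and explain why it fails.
Step 3: This gives: (y - 6) = y + 6

Step 3 makes a sign error when clearing denominators. Multiplying -6/(y(y - 6)) by y(y - 6) gives -6, not +6. The correct result is (y - 6) = y - 6, which is trivially true, not (y - 6) = y + 6. (Step 1 is a valid identity: 1/(y - 6) - 6/(y(y - 6)) = (y - 6)/(y(y - 6)) = 1/y.)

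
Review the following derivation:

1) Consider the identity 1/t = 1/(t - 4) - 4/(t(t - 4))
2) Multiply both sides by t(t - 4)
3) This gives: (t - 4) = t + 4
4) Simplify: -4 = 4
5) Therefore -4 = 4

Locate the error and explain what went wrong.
Step 3: This gives: (t - 4) = t + 4

Step 3 makes a sign error when clearing denominators. Multiplying -4/(t(t - 4)) by t(t - 4) gives -4, not +4. The correct result is (t - 4) = t - 4, which is trivially true, not (t - 4) = t + 4. (Step 1 is a valid identity: 1/(t - 4) - 4/(t(t - 4)) = (t - 4)/(t(t - 4)) = 1/t.)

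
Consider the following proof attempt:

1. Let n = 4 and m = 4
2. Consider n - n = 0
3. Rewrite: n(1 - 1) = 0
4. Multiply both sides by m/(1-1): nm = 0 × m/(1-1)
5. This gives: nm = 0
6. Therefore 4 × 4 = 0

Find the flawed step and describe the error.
Step 4: Multiply both sides by m/(1-1): nm = 0 × m/(1-1)

Step 4 multiplies both sides by m/(1-1). However, 1-1 = 0, so this is multiplication by m/0, which is undefined. We cannot multiply by an undefined expression.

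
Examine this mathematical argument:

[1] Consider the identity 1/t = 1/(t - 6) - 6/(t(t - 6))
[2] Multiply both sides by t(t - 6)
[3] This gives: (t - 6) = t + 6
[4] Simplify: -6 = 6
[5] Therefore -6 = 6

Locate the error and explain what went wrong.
Step 3: This gives: (t - 6) = t + 6

Step 3 makes a sign error when clearing denominators. Multiplying -6/(t(t - 6)) by t(t - 6) gives -6, not +6. The correct result is (t - 6) = t - 6, which is trivially true, not (t - 6) = t + 6. (Step 1 is a valid identity: 1/(t - 6) - 6/(t(t - 6)) = (t - 6)/(t(t - 6)) = 1/t.)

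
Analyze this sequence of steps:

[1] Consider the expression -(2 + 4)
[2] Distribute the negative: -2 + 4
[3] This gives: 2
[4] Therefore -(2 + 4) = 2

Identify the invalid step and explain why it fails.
Step 2: Distribute the negative: -2 + 4

Step 2 incorrectly distributes the negative sign. The correct distribution is -(2 + 4) = -2 - 4 = -6. The negative must be applied to both terms, not just the first. The error treats -(2 + 4) as -2 + 4, which equals 2 instead of -6.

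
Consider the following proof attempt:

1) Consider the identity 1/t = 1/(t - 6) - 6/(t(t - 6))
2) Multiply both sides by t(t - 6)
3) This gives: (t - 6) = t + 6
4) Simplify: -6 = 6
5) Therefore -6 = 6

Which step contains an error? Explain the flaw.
Step 3: This gives: (t - 6) = t + 6

Step 3 makes a sign error when clearing denominators. Multiplying -6/(t(t - 6)) by t(t - 6) gives -6, not +6. The correct result is (t - 6) = t - 6, which is trivially true, not (t - 6) = t + 6. (Step 1 is a valid identity: 1/(t - 6) - 6/(t(t - 6)) = (t - 6)/(t(t - 6)) = 1/t.)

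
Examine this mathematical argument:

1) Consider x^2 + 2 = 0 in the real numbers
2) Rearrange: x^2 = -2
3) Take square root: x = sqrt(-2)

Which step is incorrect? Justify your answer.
Step 3: Take square root: x = sqrt(-2)

Step 3 takes the square root of -2, which is negative. In the real number system, the square root of a negative number is undefined. The equation x^2 + 2 = 0 has no real solutions. Square roots of negative numbers only exist in the complex numbers.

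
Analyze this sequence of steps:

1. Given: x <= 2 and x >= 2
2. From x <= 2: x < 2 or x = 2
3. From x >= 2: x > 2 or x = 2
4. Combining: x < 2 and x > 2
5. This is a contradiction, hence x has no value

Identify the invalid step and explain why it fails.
Step 4: Combining: x < 2 and x > 2

Step 4 incorrectly combines the conditions. From x <= 2 and x >= 2, the intersection is x = 2. The error treats the 'or' cases as 'and' requirements. The correct conclusion is that x = 2 is the unique solution, not that no solution exists.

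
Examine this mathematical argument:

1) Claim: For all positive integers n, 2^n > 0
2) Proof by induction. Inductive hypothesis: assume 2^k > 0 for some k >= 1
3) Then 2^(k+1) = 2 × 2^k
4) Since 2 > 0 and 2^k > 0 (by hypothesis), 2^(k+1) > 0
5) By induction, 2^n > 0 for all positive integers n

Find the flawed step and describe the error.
Step 5: By induction, 2^n > 0 for all positive integers n

Step 5 concludes the proof by induction, but no base case was ever established. A valid induction proof requires: (1) a base case proving 2^1 > 0, and (2) an inductive step showing IF 2^k > 0 THEN 2^(k+1) > 0. Steps 2-4 correctly establish the inductive step, but without the base case the conclusion in step 5 does not follow.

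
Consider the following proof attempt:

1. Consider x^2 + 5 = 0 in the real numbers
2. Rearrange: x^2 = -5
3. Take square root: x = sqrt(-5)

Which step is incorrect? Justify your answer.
Step 3: Take square root: x = sqrt(-5)

Step 3 takes the square root of -5, which is negative. In the real number system, the square root of a negative number is undefined. The equation x^2 + 5 = 0 has no real solutions. Square roots of negative numbers only exist in the complex numbers.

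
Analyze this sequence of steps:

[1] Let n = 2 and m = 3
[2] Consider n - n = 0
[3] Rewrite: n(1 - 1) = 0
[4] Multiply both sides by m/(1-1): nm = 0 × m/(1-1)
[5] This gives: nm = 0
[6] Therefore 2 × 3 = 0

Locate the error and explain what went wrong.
Step 4: Multiply both sides by m/(1-1): nm = 0 × m/(1-1)

Step 4 multiplies both sides by m/(1-1). However, 1-1 = 0, so this is multiplication by m/0, which is undefined. We cannot multiply by an undefined expression.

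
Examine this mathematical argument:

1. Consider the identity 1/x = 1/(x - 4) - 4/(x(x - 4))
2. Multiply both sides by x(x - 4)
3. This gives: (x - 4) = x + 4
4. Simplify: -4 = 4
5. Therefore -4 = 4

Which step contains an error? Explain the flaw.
Step 3: This gives: (x - 4) = x + 4

Step 3 makes a sign error when clearing denominators. Multiplying -4/(x(x - 4)) by x(x - 4) gives -4, not +4. The correct result is (x - 4) = x - 4, which is trivially true, not (x - 4) = x + 4. (Step 1 is a valid identity: 1/(x - 4) - 4/(x(x - 4)) = (x - 4)/(x(x - 4)) = 1/x.)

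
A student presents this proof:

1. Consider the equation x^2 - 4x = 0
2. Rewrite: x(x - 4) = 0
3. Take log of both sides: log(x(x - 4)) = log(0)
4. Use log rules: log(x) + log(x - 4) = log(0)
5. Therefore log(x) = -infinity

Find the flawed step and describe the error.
Step 3: Take log of both sides: log(x(x - 4)) = log(0)

Step 3 takes the logarithm of both sides, resulting in log(0) on the right side. The logarithm is only defined for positive numbers; log(0) is undefined (approaches negative infinity). This operation is invalid.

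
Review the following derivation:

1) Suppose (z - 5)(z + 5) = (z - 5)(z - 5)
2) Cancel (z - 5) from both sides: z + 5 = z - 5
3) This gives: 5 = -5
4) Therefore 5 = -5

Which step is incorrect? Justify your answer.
Step 2: Cancel (z - 5) from both sides: z + 5 = z - 5

Step 2 cancels (z - 5) from both sides. This is only valid if (z - 5) ≠ 0, i.e., z ≠ 5. When z = 5, both sides equal zero regardless of the other factors. The correct approach requires considering z = 5 as a separate case.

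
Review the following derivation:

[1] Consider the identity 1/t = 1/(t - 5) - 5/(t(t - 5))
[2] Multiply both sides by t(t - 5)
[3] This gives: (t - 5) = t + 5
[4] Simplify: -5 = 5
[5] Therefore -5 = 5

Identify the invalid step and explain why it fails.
Step 3: This gives: (t - 5) = t + 5

Step 3 makes a sign error when clearing denominators. Multiplying -5/(t(t - 5)) by t(t - 5) gives -5, not +5. The correct result is (t - 5) = t - 5, which is trivially true, not (t - 5) = t + 5. (Step 1 is a valid identity: 1/(t - 5) - 5/(t(t - 5)) = (t - 5)/(t(t - 5)) = 1/t.)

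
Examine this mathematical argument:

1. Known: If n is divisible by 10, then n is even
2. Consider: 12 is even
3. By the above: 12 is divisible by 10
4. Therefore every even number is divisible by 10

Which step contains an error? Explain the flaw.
Step 3: By the above: 12 is divisible by 10

Step 3 commits the fallacy of affirming the consequent. The known fact 'divisible by 10 → even' does NOT imply 'even → divisible by 10'. That would be the converse, which is false. For example, 12 is even but 12 ÷ 10 = 1.20, which is not an integer.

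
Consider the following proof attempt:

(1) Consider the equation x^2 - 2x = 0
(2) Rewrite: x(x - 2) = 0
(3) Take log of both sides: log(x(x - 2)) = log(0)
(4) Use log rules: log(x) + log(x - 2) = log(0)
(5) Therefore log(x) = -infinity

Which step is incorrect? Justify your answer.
Step 3: Take log of both sides: log(x(x - 2)) = log(0)

Step 3 takes the logarithm of both sides, resulting in log(0) on the right side. The logarithm is only defined for positive numbers; log(0) is undefined (approaches negative infinity). This operation is invalid.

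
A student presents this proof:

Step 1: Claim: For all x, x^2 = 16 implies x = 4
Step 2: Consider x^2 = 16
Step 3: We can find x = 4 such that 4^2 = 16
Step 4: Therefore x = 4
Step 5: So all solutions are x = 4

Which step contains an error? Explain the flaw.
Step 4: Therefore x = 4

Step 4 incorrectly concludes that x = 4 is the only solution. The proof shows that x = 4 is A solution (existence), but does not show it is the ONLY solution (uniqueness). In fact, x = -4 is also a solution since (-4)^2 = 16. Finding one solution doesn't prove there are no others.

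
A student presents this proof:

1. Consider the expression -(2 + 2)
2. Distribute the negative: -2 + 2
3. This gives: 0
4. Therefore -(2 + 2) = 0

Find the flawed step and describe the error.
Step 2: Distribute the negative: -2 + 2

Step 2 incorrectly distributes the negative sign. The correct distribution is -(2 + 2) = -2 - 2 = -4. The negative must be applied to both terms, not just the first. The error treats -(2 + 2) as -2 + 2, which equals 0 instead of -4.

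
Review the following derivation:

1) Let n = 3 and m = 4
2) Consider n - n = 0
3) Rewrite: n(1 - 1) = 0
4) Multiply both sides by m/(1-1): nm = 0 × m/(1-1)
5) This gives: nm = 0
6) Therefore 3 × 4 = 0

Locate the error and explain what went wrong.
Step 4: Multiply both sides by m/(1-1): nm = 0 × m/(1-1)

Step 4 multiplies both sides by m/(1-1). However, 1-1 = 0, so this is multiplication by m/0, which is undefined. We cannot multiply by an undefined expression.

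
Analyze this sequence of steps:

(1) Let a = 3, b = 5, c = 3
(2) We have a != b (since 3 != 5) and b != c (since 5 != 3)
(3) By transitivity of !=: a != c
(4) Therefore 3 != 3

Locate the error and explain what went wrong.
Step 3: By transitivity of !=: a != c

Step 3 incorrectly applies transitivity to the '!=' relation. Transitivity states: if a R b and b R c, then a R c. However, '!=' is not transitive. Counterexample: 3 != 5 and 5 != 3, but 3 = 3 (both equal 3). Transitivity holds for relations like <, <=, =, but not for !=.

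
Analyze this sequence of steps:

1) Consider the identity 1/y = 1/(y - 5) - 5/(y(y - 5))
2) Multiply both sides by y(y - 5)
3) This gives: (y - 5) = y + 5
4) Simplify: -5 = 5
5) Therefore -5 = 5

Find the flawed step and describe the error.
Step 3: This gives: (y - 5) = y + 5

Step 3 makes a sign error when clearing denominators. Multiplying -5/(y(y - 5)) by y(y - 5) gives -5, not +5. The correct result is (y - 5) = y - 5, which is trivially true, not (y - 5) = y + 5. (Step 1 is a valid identity: 1/(y - 5) - 5/(y(y - 5)) = (y - 5)/(y(y - 5)) = 1/y.)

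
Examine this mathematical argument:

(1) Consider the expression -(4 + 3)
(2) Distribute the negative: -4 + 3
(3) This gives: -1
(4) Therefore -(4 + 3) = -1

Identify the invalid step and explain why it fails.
Step 2: Distribute the negative: -4 + 3

Step 2 incorrectly distributes the negative sign. The correct distribution is -(4 + 3) = -4 - 3 = -7. The negative must be applied to both terms, not just the first. The error treats -(4 + 3) as -4 + 3, which equals -1 instead of -7.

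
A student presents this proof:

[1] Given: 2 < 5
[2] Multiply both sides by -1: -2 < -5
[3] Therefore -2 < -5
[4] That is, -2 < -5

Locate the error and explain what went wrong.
Step 2: Multiply both sides by -1: -2 < -5

Step 2 multiplies both sides by -1 but fails to reverse the inequality sign. When multiplying (or dividing) an inequality by a negative number, the direction must be reversed. Since 2 < 5, we should get -2 > -5, i.e., -2 > -5.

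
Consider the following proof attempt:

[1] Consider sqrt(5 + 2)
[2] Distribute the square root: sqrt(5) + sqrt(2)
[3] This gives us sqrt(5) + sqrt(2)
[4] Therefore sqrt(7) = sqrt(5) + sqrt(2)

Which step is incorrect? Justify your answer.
Step 2: Distribute the square root: sqrt(5) + sqrt(2)

Step 2 incorrectly 'distributes' the square root over addition. The square root function does not distribute: sqrt(a + b) ≠ sqrt(a) + sqrt(b). In fact, sqrt(5 + 2) = sqrt(7) ≈ 2.6458, while sqrt(5) + sqrt(2) ≈ 3.6503.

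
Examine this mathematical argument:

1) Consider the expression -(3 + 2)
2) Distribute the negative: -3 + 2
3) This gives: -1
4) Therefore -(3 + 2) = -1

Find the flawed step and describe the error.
Step 2: Distribute the negative: -3 + 2

Step 2 incorrectly distributes the negative sign. The correct distribution is -(3 + 2) = -3 - 2 = -5. The negative must be applied to both terms, not just the first. The error treats -(3 + 2) as -3 + 2, which equals -1 instead of -5.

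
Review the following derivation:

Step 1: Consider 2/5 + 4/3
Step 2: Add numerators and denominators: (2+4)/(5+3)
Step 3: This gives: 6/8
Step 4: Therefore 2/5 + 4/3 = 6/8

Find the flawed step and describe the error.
Step 2: Add numerators and denominators: (2+4)/(5+3)

Step 2 incorrectly adds fractions by separately adding numerators and denominators. This is wrong. The correct method requires a common denominator: 2/5 + 4/3 = (2×3 + 4×5)/(5×3) = 26/15 = 26/15. The method used gives 6/8, which is different.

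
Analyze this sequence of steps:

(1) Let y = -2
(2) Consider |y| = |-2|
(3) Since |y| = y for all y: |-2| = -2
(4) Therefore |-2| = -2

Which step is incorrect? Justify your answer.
Step 3: Since |y| = y for all y: |-2| = -2

Step 3 incorrectly states that |y| = y for all y. The correct definition is |y| = y when y >= 0, and |y| = -y when y < 0. Since -2 < 0, we have |-2| = -(-2) = 2, not -2.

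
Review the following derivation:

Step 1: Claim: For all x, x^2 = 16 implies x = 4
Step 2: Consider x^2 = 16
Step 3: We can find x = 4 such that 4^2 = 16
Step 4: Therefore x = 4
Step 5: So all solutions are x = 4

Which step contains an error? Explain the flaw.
Step 4: Therefore x = 4

Step 4 incorrectly concludes that x = 4 is the only solution. The proof shows that x = 4 is A solution (existence), but does not show it is the ONLY solution (uniqueness). In fact, x = -4 is also a solution since (-4)^2 = 16. Finding one solution doesn't prove there are no others.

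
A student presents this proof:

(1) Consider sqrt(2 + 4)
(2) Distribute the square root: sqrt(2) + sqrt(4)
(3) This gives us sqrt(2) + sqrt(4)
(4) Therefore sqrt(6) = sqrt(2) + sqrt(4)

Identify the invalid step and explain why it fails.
Step 2: Distribute the square root: sqrt(2) + sqrt(4)

Step 2 incorrectly 'distributes' the square root over addition. The square root function does not distribute: sqrt(a + b) ≠ sqrt(a) + sqrt(b). In fact, sqrt(2 + 4) = sqrt(6) ≈ 2.4495, while sqrt(2) + sqrt(4) ≈ 3.4142.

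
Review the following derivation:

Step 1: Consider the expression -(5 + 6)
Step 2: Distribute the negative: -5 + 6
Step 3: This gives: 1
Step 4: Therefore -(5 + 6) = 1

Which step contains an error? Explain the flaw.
Step 2: Distribute the negative: -5 + 6

Step 2 incorrectly distributes the negative sign. The correct distribution is -(5 + 6) = -5 - 6 = -11. The negative must be applied to both terms, not just the first. The error treats -(5 + 6) as -5 + 6, which equals 1 instead of -11.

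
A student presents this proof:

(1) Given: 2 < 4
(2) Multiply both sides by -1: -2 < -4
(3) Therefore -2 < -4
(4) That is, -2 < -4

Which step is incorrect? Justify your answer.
Step 2: Multiply both sides by -1: -2 < -4

Step 2 multiplies both sides by -1 but fails to reverse the inequality sign. When multiplying (or dividing) an inequality by a negative number, the direction must be reversed. Since 2 < 4, we should get -2 > -4, i.e., -2 > -4.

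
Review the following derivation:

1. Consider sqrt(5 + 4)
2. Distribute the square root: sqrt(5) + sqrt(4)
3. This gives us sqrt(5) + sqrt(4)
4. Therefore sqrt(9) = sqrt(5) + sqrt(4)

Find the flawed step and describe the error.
Step 2: Distribute the square root: sqrt(5) + sqrt(4)

Step 2 incorrectly 'distributes' the square root over addition. The square root function does not distribute: sqrt(a + b) ≠ sqrt(a) + sqrt(b). In fact, sqrt(5 + 4) = sqrt(9) ≈ 3.0000, while sqrt(5) + sqrt(4) ≈ 4.2361.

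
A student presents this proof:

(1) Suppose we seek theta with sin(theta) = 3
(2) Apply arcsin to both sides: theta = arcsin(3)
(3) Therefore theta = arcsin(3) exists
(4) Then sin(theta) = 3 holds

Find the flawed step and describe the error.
Step 2: Apply arcsin to both sides: theta = arcsin(3)

Step 2 applies arcsin to 3. However, arcsin(x) is only defined for x in [-1, 1] because sin(theta) can only produce values in that range. Since |3| > 1, arcsin(3) is undefined. There is no angle whose sine equals 3.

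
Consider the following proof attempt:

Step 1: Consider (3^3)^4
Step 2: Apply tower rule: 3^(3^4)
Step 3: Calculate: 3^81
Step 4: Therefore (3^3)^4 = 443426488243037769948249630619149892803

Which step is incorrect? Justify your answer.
Step 2: Apply tower rule: 3^(3^4)

Step 2 incorrectly states that (a^b)^c = a^(b^c). The correct rule is (a^b)^c = a^(b×c). The actual value is (3^3)^4 = 3^12 = 531441, not 3^81 = 443426488243037769948249630619149892803.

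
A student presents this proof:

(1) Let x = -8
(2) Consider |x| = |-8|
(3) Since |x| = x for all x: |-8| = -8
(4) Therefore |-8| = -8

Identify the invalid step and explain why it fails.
Step 3: Since |x| = x for all x: |-8| = -8

Step 3 incorrectly states that |x| = x for all x. The correct definition is |x| = x when x >= 0, and |x| = -x when x < 0. Since -8 < 0, we have |-8| = -(-8) = 8, not -8.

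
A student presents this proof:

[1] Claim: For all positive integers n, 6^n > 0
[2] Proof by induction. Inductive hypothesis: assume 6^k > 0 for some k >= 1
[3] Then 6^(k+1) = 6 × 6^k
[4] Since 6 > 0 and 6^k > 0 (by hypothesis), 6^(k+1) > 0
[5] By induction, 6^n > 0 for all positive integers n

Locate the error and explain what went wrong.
Step 5: By induction, 6^n > 0 for all positive integers n

Step 5 concludes the proof by induction, but no base case was ever established. A valid induction proof requires: (1) a base case proving 6^1 > 0, and (2) an inductive step showing IF 6^k > 0 THEN 6^(k+1) > 0. Steps 2-4 correctly establish the inductive step, but without the base case the conclusion in step 5 does not follow.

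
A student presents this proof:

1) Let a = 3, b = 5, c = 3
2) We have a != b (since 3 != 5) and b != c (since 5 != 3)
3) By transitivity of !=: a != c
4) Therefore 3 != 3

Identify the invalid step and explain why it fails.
Step 3: By transitivity of !=: a != c

Step 3 incorrectly applies transitivity to the '!=' relation. Transitivity states: if a R b and b R c, then a R c. However, '!=' is not transitive. Counterexample: 3 != 5 and 5 != 3, but 3 = 3 (both equal 3). Transitivity holds for relations like <, <=, =, but not for !=.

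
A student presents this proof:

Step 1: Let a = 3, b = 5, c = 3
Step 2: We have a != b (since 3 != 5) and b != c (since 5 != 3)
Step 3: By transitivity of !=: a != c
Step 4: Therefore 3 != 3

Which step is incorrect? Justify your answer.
Step 3: By transitivity of !=: a != c

Step 3 incorrectly applies transitivity to the '!=' relation. Transitivity states: if a R b and b R c, then a R c. However, '!=' is not transitive. Counterexample: 3 != 5 and 5 != 3, but 3 = 3 (both equal 3). Transitivity holds for relations like <, <=, =, but not for !=.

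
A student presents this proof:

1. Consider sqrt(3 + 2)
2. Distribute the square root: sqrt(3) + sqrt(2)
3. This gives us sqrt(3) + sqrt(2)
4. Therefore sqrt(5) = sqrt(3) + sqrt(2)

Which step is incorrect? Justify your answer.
Step 2: Distribute the square root: sqrt(3) + sqrt(2)

Step 2 incorrectly 'distributes' the square root over addition. The square root function does not distribute: sqrt(a + b) ≠ sqrt(a) + sqrt(b). In fact, sqrt(3 + 2) = sqrt(5) ≈ 2.2361, while sqrt(3) + sqrt(2) ≈ 3.1463.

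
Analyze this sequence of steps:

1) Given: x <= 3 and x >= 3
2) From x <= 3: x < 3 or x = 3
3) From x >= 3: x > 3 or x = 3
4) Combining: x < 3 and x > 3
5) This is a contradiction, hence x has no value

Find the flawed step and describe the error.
Step 4: Combining: x < 3 and x > 3

Step 4 incorrectly combines the conditions. From x <= 3 and x >= 3, the intersection is x = 3. The error treats the 'or' cases as 'and' requirements. The correct conclusion is that x = 3 is the unique solution, not that no solution exists.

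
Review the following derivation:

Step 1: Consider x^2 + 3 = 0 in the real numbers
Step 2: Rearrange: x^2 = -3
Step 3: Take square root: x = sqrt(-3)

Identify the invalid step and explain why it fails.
Step 3: Take square root: x = sqrt(-3)

Step 3 takes the square root of -3, which is negative. In the real number system, the square root of a negative number is undefined. The equation x^2 + 3 = 0 has no real solutions. Square roots of negative numbers only exist in the complex numbers.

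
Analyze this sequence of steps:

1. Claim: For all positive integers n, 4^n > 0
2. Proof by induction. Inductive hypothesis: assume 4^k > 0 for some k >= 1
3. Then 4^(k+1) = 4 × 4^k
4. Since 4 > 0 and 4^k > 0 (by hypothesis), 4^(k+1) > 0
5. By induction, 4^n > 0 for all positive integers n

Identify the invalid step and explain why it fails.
Step 5: By induction, 4^n > 0 for all positive integers n

Step 5 concludes the proof by induction, but no base case was ever established. A valid induction proof requires: (1) a base case proving 4^1 > 0, and (2) an inductive step showing IF 4^k > 0 THEN 4^(k+1) > 0. Steps 2-4 correctly establish the inductive step, but without the base case the conclusion in step 5 does not follow.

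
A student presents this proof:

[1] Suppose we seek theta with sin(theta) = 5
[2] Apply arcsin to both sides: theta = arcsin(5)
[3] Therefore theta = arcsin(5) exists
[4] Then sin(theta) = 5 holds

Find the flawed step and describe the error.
Step 2: Apply arcsin to both sides: theta = arcsin(5)

Step 2 applies arcsin to 5. However, arcsin(x) is only defined for x in [-1, 1] because sin(theta) can only produce values in that range. Since |5| > 1, arcsin(5) is undefined. There is no angle whose sine equals 5.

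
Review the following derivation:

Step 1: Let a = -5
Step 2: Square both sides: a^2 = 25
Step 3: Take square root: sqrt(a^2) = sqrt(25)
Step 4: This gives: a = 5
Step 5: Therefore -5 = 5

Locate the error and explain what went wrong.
Step 4: This gives: a = 5

Step 4 incorrectly states that sqrt(a^2) = a. The correct identity is sqrt(a^2) = |a|. Since a = -5 < 0, we have sqrt(a^2) = |-5| = 5, not a = -5.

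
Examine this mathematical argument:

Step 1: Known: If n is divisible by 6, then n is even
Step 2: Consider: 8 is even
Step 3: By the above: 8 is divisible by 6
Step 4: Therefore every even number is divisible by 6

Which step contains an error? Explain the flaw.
Step 3: By the above: 8 is divisible by 6

Step 3 commits the fallacy of affirming the consequent. The known fact 'divisible by 6 → even' does NOT imply 'even → divisible by 6'. That would be the converse, which is false. For example, 8 is even but 8 ÷ 6 = 1.33, which is not an integer.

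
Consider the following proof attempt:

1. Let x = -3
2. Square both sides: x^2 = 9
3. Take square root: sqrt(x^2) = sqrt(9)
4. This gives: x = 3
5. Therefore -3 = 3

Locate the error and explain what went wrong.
Step 4: This gives: x = 3

Step 4 incorrectly states that sqrt(x^2) = x. The correct identity is sqrt(x^2) = |x|. Since x = -3 < 0, we have sqrt(x^2) = |-3| = 3, not x = -3.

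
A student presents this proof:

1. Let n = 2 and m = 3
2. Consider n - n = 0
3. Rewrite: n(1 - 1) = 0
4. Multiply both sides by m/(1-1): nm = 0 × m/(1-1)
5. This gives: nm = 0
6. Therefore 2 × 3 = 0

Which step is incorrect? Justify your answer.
Step 4: Multiply both sides by m/(1-1): nm = 0 × m/(1-1)

Step 4 multiplies both sides by m/(1-1). However, 1-1 = 0, so this is multiplication by m/0, which is undefined. We cannot multiply by an undefined expression.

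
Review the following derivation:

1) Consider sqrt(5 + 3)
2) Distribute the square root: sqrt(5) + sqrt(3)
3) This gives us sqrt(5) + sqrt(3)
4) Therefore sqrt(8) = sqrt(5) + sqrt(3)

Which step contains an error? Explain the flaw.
Step 2: Distribute the square root: sqrt(5) + sqrt(3)

Step 2 incorrectly 'distributes' the square root over addition. The square root function does not distribute: sqrt(a + b) ≠ sqrt(a) + sqrt(b). In fact, sqrt(5 + 3) = sqrt(8) ≈ 2.8284, while sqrt(5) + sqrt(3) ≈ 3.9681.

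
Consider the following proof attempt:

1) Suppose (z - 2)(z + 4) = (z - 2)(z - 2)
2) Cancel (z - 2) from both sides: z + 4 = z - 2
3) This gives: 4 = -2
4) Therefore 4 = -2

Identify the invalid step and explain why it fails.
Step 2: Cancel (z - 2) from both sides: z + 4 = z - 2

Step 2 cancels (z - 2) from both sides. This is only valid if (z - 2) ≠ 0, i.e., z ≠ 2. When z = 2, both sides equal zero regardless of the other factors. The correct approach requires considering z = 2 as a separate case.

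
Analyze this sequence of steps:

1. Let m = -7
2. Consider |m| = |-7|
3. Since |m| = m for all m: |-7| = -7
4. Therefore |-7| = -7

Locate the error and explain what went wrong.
Step 3: Since |m| = m for all m: |-7| = -7

Step 3 incorrectly states that |m| = m for all m. The correct definition is |m| = m when m >= 0, and |m| = -m when m < 0. Since -7 < 0, we have |-7| = -(-7) = 7, not -7.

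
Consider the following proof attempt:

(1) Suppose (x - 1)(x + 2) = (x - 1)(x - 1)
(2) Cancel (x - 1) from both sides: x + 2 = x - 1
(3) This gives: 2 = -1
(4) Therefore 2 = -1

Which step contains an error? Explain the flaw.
Step 2: Cancel (x - 1) from both sides: x + 2 = x - 1

Step 2 cancels (x - 1) from both sides. This is only valid if (x - 1) ≠ 0, i.e., x ≠ 1. When x = 1, both sides equal zero regardless of the other factors. The correct approach requires considering x = 1 as a separate case.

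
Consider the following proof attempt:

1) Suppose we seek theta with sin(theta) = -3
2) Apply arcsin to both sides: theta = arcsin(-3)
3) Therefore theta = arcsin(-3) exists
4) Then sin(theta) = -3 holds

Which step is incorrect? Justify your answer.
Step 2: Apply arcsin to both sides: theta = arcsin(-3)

Step 2 applies arcsin to -3. However, arcsin(x) is only defined for x in [-1, 1] because sin(theta) can only produce values in that range. Since |-3| > 1, arcsin(-3) is undefined. There is no angle whose sine equals -3.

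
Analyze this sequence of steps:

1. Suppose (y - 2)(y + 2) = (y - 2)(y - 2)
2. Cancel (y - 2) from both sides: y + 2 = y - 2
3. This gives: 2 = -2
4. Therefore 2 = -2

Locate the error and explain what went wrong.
Step 2: Cancel (y - 2) from both sides: y + 2 = y - 2

Step 2 cancels (y - 2) from both sides. This is only valid if (y - 2) ≠ 0, i.e., y ≠ 2. When y = 2, both sides equal zero regardless of the other factors. The correct approach requires considering y = 2 as a separate case.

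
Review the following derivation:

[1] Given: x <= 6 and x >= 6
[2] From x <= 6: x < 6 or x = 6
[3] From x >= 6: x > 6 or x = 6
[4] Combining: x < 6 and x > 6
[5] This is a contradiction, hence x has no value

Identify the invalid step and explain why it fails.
Step 4: Combining: x < 6 and x > 6

Step 4 incorrectly combines the conditions. From x <= 6 and x >= 6, the intersection is x = 6. The error treats the 'or' cases as 'and' requirements. The correct conclusion is that x = 6 is the unique solution, not that no solution exists.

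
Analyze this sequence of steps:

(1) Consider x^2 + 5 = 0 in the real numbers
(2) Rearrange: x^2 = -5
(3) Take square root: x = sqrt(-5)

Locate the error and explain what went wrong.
Step 3: Take square root: x = sqrt(-5)

Step 3 takes the square root of -5, which is negative. In the real number system, the square root of a negative number is undefined. The equation x^2 + 5 = 0 has no real solutions. Square roots of negative numbers only exist in the complex numbers.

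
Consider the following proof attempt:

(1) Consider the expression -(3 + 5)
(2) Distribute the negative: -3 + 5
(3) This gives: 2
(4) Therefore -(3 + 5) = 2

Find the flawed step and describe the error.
Step 2: Distribute the negative: -3 + 5

Step 2 incorrectly distributes the negative sign. The correct distribution is -(3 + 5) = -3 - 5 = -8. The negative must be applied to both terms, not just the first. The error treats -(3 + 5) as -3 + 5, which equals 2 instead of -8.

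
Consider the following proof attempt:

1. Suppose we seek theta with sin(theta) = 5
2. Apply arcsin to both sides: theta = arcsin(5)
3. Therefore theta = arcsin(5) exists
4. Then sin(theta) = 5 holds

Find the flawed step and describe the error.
Step 2: Apply arcsin to both sides: theta = arcsin(5)

Step 2 applies arcsin to 5. However, arcsin(x) is only defined for x in [-1, 1] because sin(theta) can only produce values in that range. Since |5| > 1, arcsin(5) is undefined. There is no angle whose sine equals 5.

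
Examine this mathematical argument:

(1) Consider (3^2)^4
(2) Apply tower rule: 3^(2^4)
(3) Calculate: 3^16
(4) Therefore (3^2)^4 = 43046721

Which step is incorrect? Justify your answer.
Step 2: Apply tower rule: 3^(2^4)

Step 2 incorrectly states that (a^b)^c = a^(b^c). The correct rule is (a^b)^c = a^(b×c). The actual value is (3^2)^4 = 3^8 = 6561, not 3^16 = 43046721.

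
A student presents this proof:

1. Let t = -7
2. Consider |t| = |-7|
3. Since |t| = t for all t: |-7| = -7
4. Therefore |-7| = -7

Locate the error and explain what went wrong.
Step 3: Since |t| = t for all t: |-7| = -7

Step 3 incorrectly states that |t| = t for all t. The correct definition is |t| = t when t >= 0, and |t| = -t when t < 0. Since -7 < 0, we have |-7| = -(-7) = 7, not -7.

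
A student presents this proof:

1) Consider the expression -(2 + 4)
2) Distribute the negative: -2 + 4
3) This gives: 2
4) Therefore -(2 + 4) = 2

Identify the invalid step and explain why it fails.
Step 2: Distribute the negative: -2 + 4

Step 2 incorrectly distributes the negative sign. The correct distribution is -(2 + 4) = -2 - 4 = -6. The negative must be applied to both terms, not just the first. The error treats -(2 + 4) as -2 + 4, which equals 2 instead of -6.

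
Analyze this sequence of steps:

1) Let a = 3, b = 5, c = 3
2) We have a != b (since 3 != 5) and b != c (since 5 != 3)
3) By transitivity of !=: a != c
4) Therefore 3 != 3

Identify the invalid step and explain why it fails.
Step 3: By transitivity of !=: a != c

Step 3 incorrectly applies transitivity to the '!=' relation. Transitivity states: if a R b and b R c, then a R c. However, '!=' is not transitive. Counterexample: 3 != 5 and 5 != 3, but 3 = 3 (both equal 3). Transitivity holds for relations like <, <=, =, but not for !=.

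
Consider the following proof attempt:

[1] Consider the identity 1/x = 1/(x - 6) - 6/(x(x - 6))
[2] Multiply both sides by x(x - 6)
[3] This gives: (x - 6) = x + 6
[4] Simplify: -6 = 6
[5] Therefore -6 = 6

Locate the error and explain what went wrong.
Step 3: This gives: (x - 6) = x + 6

Step 3 makes a sign error when clearing denominators. Multiplying -6/(x(x - 6)) by x(x - 6) gives -6, not +6. The correct result is (x - 6) = x - 6, which is trivially true, not (x - 6) = x + 6. (Step 1 is a valid identity: 1/(x - 6) - 6/(x(x - 6)) = (x - 6)/(x(x - 6)) = 1/x.)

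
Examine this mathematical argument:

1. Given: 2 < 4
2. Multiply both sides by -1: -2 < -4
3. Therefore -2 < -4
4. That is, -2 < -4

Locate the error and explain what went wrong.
Step 2: Multiply both sides by -1: -2 < -4

Step 2 multiplies both sides by -1 but fails to reverse the inequality sign. When multiplying (or dividing) an inequality by a negative number, the direction must be reversed. Since 2 < 4, we should get -2 > -4, i.e., -2 > -4.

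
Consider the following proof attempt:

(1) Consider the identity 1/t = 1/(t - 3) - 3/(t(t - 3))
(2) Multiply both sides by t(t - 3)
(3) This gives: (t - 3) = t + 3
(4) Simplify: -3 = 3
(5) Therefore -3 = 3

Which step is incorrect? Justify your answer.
Step 3: This gives: (t - 3) = t + 3

Step 3 makes a sign error when clearing denominators. Multiplying -3/(t(t - 3)) by t(t - 3) gives -3, not +3. The correct result is (t - 3) = t - 3, which is trivially true, not (t - 3) = t + 3. (Step 1 is a valid identity: 1/(t - 3) - 3/(t(t - 3)) = (t - 3)/(t(t - 3)) = 1/t.)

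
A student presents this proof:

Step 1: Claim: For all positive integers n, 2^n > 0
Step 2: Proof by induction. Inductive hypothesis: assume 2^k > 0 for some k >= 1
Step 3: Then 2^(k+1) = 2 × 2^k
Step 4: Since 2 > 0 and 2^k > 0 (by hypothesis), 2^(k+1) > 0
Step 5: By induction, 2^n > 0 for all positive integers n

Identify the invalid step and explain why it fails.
Step 5: By induction, 2^n > 0 for all positive integers n

Step 5 concludes the proof by induction, but no base case was ever established. A valid induction proof requires: (1) a base case proving 2^1 > 0, and (2) an inductive step showing IF 2^k > 0 THEN 2^(k+1) > 0. Steps 2-4 correctly establish the inductive step, but without the base case the conclusion in step 5 does not follow.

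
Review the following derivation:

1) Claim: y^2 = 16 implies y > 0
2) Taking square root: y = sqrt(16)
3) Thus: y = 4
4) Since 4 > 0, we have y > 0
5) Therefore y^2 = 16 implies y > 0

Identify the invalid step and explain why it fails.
Step 2: Taking square root: y = sqrt(16)

Step 2 takes the square root and assumes the positive root only. The equation y^2 = 16 actually has two solutions: y = 4 and y = -4. The proof silently assumes y > 0 without justification, then uses this assumption to conclude y > 0, which is circular. The counterexample y = -4 shows the claim is false.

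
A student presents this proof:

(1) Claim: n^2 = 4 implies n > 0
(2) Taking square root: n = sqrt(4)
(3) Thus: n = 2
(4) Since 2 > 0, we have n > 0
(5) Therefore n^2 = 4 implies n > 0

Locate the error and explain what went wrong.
Step 2: Taking square root: n = sqrt(4)

Step 2 takes the square root and assumes the positive root only. The equation n^2 = 4 actually has two solutions: n = 2 and n = -2. The proof silently assumes n > 0 without justification, then uses this assumption to conclude n > 0, which is circular. The counterexample n = -2 shows the claim is false.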